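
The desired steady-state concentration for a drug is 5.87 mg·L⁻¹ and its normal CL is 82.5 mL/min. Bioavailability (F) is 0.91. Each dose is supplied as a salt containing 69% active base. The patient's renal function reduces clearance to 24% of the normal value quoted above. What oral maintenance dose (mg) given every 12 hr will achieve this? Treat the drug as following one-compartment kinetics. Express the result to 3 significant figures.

CL = 82.5 mL/min × 60/1000 = 4.950 L/h
Patient clearance = 0.24 × 4.950 = 1.188 L/h
D = CL × Css × τ / F / S = 1.188 × 5.87 × 12 / 0.91 / 0.69 = 133.3 mg

133 mg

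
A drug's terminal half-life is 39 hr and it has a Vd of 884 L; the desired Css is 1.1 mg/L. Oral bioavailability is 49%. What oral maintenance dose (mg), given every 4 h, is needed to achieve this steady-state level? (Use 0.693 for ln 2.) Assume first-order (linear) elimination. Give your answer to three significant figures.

141 mg

CL = 0.693 × Vd / t½ = 0.693 × 884.0 / 39 = 15.71 L/h
D = CL × Css × τ / F = 15.71 × 1.1 × 4 / 0.49 = 141.1 mg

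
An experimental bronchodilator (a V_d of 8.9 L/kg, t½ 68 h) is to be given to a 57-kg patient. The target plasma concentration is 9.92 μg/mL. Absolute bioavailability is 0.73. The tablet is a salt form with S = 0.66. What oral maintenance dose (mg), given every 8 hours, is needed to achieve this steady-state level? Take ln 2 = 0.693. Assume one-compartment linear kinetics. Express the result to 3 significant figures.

Vd(total) = 57 kg × 8.9 L/kg = 507.3 L
CL = ln 2 · Vd / t½ = 0.693 × 507.3 / 68 = 5.170 L/h
D = CL × Css × τ / F / S = 5.170 × 9.92 × 8 / 0.73 / 0.66 = 851.6 mg

852 mg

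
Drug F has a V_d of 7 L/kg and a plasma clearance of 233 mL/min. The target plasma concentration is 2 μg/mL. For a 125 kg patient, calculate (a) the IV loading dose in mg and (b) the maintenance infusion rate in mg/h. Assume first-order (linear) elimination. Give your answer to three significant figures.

(a) 1750 mg; (b) 28.0 mg/h

Total Vd = 7 × 125 = 875.0 L
LD = Vd · C_target = 875.0 × 2 = 1750 mg
CL = 233 mL/min × 60/1000 = 13.98 L/h
Infusion rate = 13.98 L/h × 2 mg/L = 27.96 mg/h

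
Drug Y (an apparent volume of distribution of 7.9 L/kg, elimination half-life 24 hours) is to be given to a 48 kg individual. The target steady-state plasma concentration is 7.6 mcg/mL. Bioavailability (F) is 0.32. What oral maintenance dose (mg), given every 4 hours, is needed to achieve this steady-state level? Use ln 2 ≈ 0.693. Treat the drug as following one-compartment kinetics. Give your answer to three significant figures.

1040 mg

Vd(total) = 48 kg × 7.9 L/kg = 379.2 L
k = 0.693/24 = 0.02888 h⁻¹, so CL = k·Vd = 0.02888 × 379.2 = 10.95 L/h
D = CL × Css × τ / F = 10.95 × 7.6 × 4 / 0.32 = 1040 mg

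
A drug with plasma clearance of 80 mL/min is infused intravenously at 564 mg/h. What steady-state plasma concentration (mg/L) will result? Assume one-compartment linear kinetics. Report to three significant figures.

CL = 80 mL/min = 80 × 0.06 = 4.800 L/h
Css = rate / CL = 564 / 4.800 = 117.5 mg/L

118 mg/L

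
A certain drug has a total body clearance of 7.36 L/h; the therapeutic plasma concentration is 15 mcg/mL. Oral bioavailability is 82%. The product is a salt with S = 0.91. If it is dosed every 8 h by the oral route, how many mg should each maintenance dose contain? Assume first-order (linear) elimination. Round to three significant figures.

1180 mg

D = CL × Css × τ / F / S = 7.360 × 15 × 8 / 0.82 / 0.91 = 1184 mg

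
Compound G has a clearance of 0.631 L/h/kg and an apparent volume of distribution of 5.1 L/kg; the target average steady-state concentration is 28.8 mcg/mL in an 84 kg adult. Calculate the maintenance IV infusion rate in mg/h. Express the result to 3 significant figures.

CL = 0.631 L/h/kg × 84 kg = 53.00 L/h
Rate = CL × Css = 53.00 × 28.8 = 1526 mg/h

1530 mg/h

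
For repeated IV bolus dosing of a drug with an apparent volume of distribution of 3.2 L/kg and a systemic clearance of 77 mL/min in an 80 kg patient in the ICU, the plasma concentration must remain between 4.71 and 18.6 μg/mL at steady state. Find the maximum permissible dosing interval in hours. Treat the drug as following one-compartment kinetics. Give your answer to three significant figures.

Total Vd = 3.2 × 80 = 256.0 L
CL = 77 mL/min × 60/1000 = 4.620 L/h
k = CL / Vd = 4.620 / 256.0 = 0.01805 h⁻¹
Between IV bolus doses, concentration decays as C = C₀·e^(−kτ), so C_peak/C_trough = e^(kτ).
τ_max = ln(C_peak/C_trough) / k = ln(18.6/4.71) / 0.01805 = 1.373 / 0.01805 = 76.07 h

76.1 h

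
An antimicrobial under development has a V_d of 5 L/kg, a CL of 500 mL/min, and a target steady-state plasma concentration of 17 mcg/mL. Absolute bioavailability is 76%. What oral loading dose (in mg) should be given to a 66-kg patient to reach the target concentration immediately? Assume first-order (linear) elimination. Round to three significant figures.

7380 mg

Total Vd = 5 × 66 = 330.0 L
Loading dose depends on Vd (not clearance): it fills the distribution volume.
LD = Vd × C / F = 330.0 × 17.00 / 0.76 = 7382 mg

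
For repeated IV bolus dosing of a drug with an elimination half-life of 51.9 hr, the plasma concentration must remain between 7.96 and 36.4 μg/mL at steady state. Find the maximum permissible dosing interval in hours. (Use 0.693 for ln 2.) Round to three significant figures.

k = 0.693 / t½ = 0.693 / 51.9 = 0.01335 h⁻¹
Between IV bolus doses, concentration decays as C = C₀·e^(−kτ), so C_peak/C_trough = e^(kτ).
τ_max = ln(C_peak/C_trough) / k = ln(36.4/7.96) / 0.01335 = 1.520 / 0.01335 = 113.9 h

114 h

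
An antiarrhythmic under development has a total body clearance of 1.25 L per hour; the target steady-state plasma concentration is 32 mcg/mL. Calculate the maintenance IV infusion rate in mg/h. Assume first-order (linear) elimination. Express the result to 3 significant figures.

Rate = CL × Css = 1.250 × 32 = 40.00 mg/h

40.0 mg/h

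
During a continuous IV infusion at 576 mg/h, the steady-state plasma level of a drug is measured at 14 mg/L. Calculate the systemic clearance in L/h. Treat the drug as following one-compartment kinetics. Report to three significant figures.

At steady state, infusion rate = CL × Css, so CL = rate / Css.
CL = 576 / 14 = 41.14 L/h

41.1 L/h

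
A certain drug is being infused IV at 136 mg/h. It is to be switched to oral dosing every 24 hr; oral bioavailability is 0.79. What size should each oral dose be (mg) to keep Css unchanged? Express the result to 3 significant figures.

To maintain the same Css, the systemic dosing rate must be unchanged: F·D/τ = infusion rate.
D = rate × τ / F = 136 × 24 / 0.79 = 4132 mg

4130 mg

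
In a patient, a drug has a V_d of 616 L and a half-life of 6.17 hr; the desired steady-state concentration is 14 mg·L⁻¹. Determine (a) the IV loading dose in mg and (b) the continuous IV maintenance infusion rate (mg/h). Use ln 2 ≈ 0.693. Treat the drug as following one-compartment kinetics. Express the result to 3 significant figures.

(a) 8620 mg; (b) 969 mg/h

LD = Vd × C = 616.0 × 14 = 8624 mg
CL = 0.693 × Vd / t½ = 0.693 × 616.0 / 6.17 = 69.19 L/h
Infusion rate = CL × Css = 69.19 × 14 = 968.7 mg/h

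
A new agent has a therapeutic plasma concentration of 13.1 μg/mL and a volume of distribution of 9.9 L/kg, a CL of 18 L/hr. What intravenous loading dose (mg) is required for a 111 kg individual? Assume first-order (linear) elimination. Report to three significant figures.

Vd = 9.9 L/kg × 111 kg = 1099 L
LD = Vd × C = 1099 × 13.10 = 14400 mg

14400 mg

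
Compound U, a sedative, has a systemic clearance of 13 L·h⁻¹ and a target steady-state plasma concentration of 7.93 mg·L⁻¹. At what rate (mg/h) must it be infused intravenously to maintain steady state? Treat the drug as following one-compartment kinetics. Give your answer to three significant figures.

At steady state, infusion rate equals elimination rate: rate in = CL × Css.
R₀ = 13.00 × 7.93 = 103.1 mg/h

103 mg/h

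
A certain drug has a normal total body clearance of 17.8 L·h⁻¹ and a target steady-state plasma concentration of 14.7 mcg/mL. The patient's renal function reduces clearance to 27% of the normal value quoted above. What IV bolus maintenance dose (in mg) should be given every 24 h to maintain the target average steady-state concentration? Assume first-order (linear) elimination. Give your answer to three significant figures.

1700 mg

Patient clearance = 0.27 × 17.80 = 4.806 L/h
D = CL × Css × τ = 4.806 × 14.7 × 24 = 1696 mg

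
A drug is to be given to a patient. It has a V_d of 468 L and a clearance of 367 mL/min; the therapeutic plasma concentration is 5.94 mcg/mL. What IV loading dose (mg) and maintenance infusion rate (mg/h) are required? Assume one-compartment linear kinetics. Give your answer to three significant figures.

Loading dose = Vd × C = 468.0 × 5.94 = 2780 mg
CL = 367 mL/min = 367 × 0.06 = 22.02 L/h
Infusion rate = 22.02 L/h × 5.94 mg/L = 130.8 mg/h

(a) 2780 mg; (b) 131 mg/h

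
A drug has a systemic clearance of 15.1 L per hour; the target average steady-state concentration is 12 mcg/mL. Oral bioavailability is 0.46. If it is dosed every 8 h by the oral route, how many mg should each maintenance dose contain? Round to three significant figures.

At steady state, dose per interval replaces the amount cleared in that interval: F·D/τ = CL·Css.
D = CL × Css × τ / F = 15.10 × 12 × 8 / 0.46 = 3151 mg

3150 mg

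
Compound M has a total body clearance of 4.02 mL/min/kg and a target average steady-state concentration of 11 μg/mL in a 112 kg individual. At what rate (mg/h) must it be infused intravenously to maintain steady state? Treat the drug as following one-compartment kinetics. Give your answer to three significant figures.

CL = 4.02 mL/min/kg × 112 kg = 450.2 mL/min = 450.2 × 60/1000 = 27.01 L/h
At steady state, infusion rate equals elimination rate: rate in = CL × Css.
Rate = CL × Css = 27.01 × 11 = 297.1 mg/h

297 mg/h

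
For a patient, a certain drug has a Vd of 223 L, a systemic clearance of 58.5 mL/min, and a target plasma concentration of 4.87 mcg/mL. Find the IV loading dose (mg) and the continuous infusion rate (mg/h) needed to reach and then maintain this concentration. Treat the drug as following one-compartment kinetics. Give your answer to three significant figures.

LD = Vd · C_target = 223.0 × 4.87 = 1086 mg
CL = 58.5 mL/min × 60/1000 = 3.510 L/h
Maintenance infusion rate = CL × Css = 3.510 × 4.87 = 17.09 mg/h

(a) 1090 mg; (b) 17.1 mg/h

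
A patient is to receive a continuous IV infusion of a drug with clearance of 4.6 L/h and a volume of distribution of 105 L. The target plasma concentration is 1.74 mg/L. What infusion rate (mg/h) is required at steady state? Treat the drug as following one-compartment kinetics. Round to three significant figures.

R₀ = 4.600 × 1.74 = 8.004 mg/h

8.00 mg/h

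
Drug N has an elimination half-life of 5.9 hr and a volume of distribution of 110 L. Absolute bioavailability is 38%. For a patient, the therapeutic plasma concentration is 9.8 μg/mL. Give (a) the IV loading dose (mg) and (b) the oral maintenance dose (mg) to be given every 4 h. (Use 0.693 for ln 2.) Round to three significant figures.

(a) 1080 mg; (b) 1330 mg

LD = Vd × C = 110.0 × 9.8 = 1078 mg
CL = 0.693 × Vd / t½ = 0.693 × 110.0 / 5.9 = 12.92 L/h
D = CL × Css × τ / F = 12.92 × 9.8 × 4 / 0.38 = 1333 mg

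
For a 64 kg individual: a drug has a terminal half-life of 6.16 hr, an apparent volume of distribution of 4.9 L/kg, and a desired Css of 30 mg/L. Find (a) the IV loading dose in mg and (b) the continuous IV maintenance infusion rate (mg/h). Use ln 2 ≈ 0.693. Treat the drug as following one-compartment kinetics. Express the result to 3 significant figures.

Vd = 4.9 L/kg × 64 kg = 313.6 L
LD = Vd × C = 313.6 × 30 = 9408 mg
CL = 0.693 × Vd / t½ = 0.693 × 313.6 / 6.16 = 35.28 L/h
Infusion rate = CL × Css = 35.28 × 30 = 1058 mg/h

(a) 9410 mg; (b) 1060 mg/h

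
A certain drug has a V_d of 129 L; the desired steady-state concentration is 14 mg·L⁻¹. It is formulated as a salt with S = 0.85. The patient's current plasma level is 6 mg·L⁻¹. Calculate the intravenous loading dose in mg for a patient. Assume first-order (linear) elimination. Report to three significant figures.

1210 mg

Concentration deficit ΔC = 14 − 6 = 8.000 mg/L
LD = Vd × ΔC / S = 129.0 × 8.000 / 0.85 = 1214 mg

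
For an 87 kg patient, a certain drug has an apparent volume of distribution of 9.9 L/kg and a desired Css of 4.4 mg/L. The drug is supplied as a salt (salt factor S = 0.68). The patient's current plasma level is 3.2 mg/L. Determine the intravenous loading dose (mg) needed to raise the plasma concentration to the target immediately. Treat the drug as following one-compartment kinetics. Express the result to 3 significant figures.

1520 mg

Vd = 9.9 L/kg × 87 kg = 861.3 L
Concentration deficit ΔC = 4.4 − 3.2 = 1.200 mg/L
LD = Vd × ΔC / S = 861.3 × 1.200 / 0.68 = 1520 mg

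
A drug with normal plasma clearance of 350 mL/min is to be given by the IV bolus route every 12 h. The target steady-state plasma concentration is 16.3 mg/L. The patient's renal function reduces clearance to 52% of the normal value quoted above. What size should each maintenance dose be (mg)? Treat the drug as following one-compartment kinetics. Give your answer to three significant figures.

2140 mg

CL = 350 mL/min = 350 × 0.06 = 21.00 L/h
Patient clearance = 0.52 × 21.00 = 10.92 L/h
D = CL × Css × τ = 10.92 × 16.3 × 12 = 2136 mg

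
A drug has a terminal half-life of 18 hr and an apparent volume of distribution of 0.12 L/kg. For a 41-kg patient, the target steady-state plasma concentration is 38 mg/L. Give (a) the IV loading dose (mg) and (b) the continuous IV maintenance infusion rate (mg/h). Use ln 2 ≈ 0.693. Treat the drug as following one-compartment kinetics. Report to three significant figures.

(a) 187 mg; (b) 7.20 mg/h

Total Vd = 0.12 × 41 = 4.920 L
LD = Vd × C = 4.920 × 38 = 187.0 mg
CL = 0.693 × Vd / t½ = 0.693 × 4.920 / 18 = 0.1894 L/h
Infusion rate = CL × Css = 0.1894 × 38 = 7.197 mg/h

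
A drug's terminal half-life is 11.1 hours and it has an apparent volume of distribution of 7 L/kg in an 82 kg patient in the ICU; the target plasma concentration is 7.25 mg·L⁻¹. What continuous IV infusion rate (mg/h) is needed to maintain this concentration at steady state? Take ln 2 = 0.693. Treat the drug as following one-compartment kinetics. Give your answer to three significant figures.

260 mg/h

Vd(total) = 82 kg × 7 L/kg = 574.0 L
k = 0.693/11.1 = 0.06243 h⁻¹, so CL = k·Vd = 0.06243 × 574.0 = 35.83 L/h
Infusion rate = CL × Css = 35.83 × 7.25 = 259.8 mg/h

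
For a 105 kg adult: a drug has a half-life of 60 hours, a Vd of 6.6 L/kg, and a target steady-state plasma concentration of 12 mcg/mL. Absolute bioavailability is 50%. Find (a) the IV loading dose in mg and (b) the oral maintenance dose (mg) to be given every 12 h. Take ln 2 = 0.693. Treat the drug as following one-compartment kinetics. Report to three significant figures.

(a) 8320 mg; (b) 2310 mg

Vd(total) = 105 kg × 6.6 L/kg = 693.0 L
LD = Vd × C = 693.0 × 12 = 8316 mg
CL = 0.693 × Vd / t½ = 0.693 × 693.0 / 60 = 8.004 L/h
D = CL × Css × τ / F = 8.004 × 12 × 12 / 0.5 = 2305 mg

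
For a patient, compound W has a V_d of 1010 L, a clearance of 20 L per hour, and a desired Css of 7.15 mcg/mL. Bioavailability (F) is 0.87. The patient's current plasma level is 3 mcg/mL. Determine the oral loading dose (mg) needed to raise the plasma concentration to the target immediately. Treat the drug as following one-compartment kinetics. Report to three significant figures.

4820 mg

Concentration deficit ΔC = 7.15 − 3 = 4.150 mg/L
LD = Vd × ΔC / F = 1010 × 4.150 / 0.87 = 4818 mg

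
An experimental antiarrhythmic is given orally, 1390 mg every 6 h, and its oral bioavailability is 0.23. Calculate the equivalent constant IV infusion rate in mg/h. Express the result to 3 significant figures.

Equivalent systemic input: infusion rate = F·D/τ.
Rate = 0.23 × 1390 / 6 = 53.28 mg/h

53.3 mg/h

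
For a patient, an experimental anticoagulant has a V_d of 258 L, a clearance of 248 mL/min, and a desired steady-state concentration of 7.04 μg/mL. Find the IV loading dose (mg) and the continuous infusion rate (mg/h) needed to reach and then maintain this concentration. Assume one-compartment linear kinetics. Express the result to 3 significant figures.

(a) 1820 mg; (b) 105 mg/h

LD = Vd · C_target = 258.0 × 7.04 = 1816 mg
CL = 248 mL/min × 60/1000 = 14.88 L/h
Maintenance infusion rate = CL × Css = 14.88 × 7.04 = 104.8 mg/h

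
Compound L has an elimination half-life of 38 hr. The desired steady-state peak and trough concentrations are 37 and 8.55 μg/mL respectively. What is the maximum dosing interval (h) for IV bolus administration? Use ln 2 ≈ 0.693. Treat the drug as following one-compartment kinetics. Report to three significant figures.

80.3 h

k = 0.693 / t½ = 0.693 / 38 = 0.01824 h⁻¹
Between IV bolus doses, concentration decays as C = C₀·e^(−kτ), so C_peak/C_trough = e^(kτ).
τ_max = ln(C_peak/C_trough) / k = ln(37/8.55) / 0.01824 = 1.465 / 0.01824 = 80.32 h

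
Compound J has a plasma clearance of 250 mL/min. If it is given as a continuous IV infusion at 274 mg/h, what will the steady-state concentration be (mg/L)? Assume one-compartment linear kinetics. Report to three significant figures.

CL = 250 mL/min × 60/1000 = 15.00 L/h
Css = rate / CL = 274 / 15.00 = 18.27 mg/L

18.3 mg/L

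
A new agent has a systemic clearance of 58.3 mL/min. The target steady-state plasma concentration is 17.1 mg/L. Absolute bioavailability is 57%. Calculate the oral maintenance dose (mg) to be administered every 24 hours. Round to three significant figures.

Convert clearance: 58.3 mL/min × 60 min/h ÷ 1000 mL/L = 3.498 L/h
D = CL × Css × τ / F = 3.498 × 17.1 × 24 / 0.57 = 2519 mg

2520 mg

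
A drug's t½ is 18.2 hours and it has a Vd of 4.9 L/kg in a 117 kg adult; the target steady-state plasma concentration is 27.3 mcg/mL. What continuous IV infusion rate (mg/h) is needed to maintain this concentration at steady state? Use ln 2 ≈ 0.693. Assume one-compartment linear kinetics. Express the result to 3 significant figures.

Vd = 4.9 L/kg × 117 kg = 573.3 L
k = 0.693/18.2 = 0.03808 h⁻¹, so CL = k·Vd = 0.03808 × 573.3 = 21.83 L/h
Infusion rate = CL × Css = 21.83 × 27.3 = 596.0 mg/h

596 mg/h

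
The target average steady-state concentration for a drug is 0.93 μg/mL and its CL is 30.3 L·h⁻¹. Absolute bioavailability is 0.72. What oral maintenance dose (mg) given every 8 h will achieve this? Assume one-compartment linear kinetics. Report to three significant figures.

D = CL × Css × τ / F = 30.30 × 0.93 × 8 / 0.72 = 313.1 mg

313 mg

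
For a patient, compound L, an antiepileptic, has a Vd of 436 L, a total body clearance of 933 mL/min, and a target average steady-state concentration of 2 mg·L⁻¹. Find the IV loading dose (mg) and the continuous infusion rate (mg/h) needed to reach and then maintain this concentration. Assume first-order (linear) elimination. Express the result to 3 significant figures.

(a) 872 mg; (b) 112 mg/h

Loading: fill Vd to C_target → 436.0 L × 2 mg/L = 872.0 mg
CL = 933 mL/min × 60/1000 = 55.98 L/h
Maintenance infusion rate = CL × Css = 55.98 × 2 = 112.0 mg/h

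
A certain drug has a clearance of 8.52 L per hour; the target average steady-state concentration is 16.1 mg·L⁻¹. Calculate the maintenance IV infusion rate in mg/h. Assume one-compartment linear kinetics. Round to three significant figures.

Infusion rate = CL · Css = 8.520 L/h × 16.1 mg/L = 137.2 mg/h

137 mg/h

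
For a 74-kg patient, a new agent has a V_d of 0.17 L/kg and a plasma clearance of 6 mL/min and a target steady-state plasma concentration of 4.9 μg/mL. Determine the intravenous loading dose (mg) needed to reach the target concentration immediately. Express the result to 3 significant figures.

61.6 mg

Total Vd = 0.17 × 74 = 12.58 L
The loading dose fills Vd to the target concentration.
LD = Vd × C = 12.58 × 4.900 = 61.64 mg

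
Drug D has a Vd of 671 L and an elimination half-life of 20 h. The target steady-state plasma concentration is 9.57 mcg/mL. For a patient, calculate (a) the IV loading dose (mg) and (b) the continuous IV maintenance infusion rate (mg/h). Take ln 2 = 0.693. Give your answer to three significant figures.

LD = Vd × C = 671.0 × 9.57 = 6421 mg
CL = 0.693 × Vd / t½ = 0.693 × 671.0 / 20 = 23.25 L/h
Infusion rate = CL × Css = 23.25 × 9.57 = 222.5 mg/h

(a) 6420 mg; (b) 223 mg/h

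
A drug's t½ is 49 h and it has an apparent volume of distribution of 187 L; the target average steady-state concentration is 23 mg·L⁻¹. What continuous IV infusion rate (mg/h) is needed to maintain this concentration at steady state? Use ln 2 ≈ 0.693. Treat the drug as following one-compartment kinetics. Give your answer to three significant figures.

k = 0.693/49 = 0.01414 h⁻¹, so CL = k·Vd = 0.01414 × 187.0 = 2.644 L/h
Infusion rate = CL × Css = 2.644 × 23 = 60.81 mg/h

60.8 mg/h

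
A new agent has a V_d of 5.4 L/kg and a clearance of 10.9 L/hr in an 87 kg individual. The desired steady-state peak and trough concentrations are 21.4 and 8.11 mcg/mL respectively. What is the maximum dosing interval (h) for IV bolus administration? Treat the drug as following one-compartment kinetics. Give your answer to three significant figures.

Total Vd = 5.4 × 87 = 469.8 L
k = CL / Vd = 10.90 / 469.8 = 0.02320 h⁻¹
Between IV bolus doses, concentration decays as C = C₀·e^(−kτ), so C_peak/C_trough = e^(kτ).
τ_max = ln(C_peak/C_trough) / k = ln(21.4/8.11) / 0.02320 = 0.9703 / 0.02320 = 41.82 h

41.8 h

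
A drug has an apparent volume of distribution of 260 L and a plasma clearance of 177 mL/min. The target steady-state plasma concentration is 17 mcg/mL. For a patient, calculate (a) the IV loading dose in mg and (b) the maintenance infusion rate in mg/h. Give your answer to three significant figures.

(a) 4420 mg; (b) 181 mg/h

Loading dose = Vd × C = 260.0 × 17 = 4420 mg
CL = 177 mL/min = 177 × 0.06 = 10.62 L/h
Maintenance: replace elimination → rate = CL × Css = 10.62 × 17 = 180.5 mg/h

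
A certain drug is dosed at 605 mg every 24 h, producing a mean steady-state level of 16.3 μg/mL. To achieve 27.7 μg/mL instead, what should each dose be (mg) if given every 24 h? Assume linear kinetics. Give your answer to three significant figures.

1030 mg

For first-order elimination, Css ∝ F·D/(CL·τ); F and CL are unchanged, so Css ∝ D/τ.
D₂ = D₁ × (Css,target / Css,current) = 605 × 27.7/16.3 = 1028 mg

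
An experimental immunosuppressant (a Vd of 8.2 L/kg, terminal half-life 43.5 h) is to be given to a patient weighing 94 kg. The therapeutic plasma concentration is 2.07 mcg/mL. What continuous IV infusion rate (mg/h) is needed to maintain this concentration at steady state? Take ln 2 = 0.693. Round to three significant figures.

Vd(total) = 94 kg × 8.2 L/kg = 770.8 L
CL = 0.693 × Vd / t½ = 0.693 × 770.8 / 43.5 = 12.28 L/h
Infusion rate = CL × Css = 12.28 × 2.07 = 25.42 mg/h

25.4 mg/h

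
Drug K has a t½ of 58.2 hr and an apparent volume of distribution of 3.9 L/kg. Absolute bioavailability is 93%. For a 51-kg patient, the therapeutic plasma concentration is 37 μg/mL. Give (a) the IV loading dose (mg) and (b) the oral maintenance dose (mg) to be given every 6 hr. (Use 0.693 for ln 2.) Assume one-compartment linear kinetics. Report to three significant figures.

(a) 7360 mg; (b) 565 mg

Vd = 3.9 L/kg × 51 kg = 198.9 L
LD = Vd × C = 198.9 × 37 = 7359 mg
CL = 0.693 × Vd / t½ = 0.693 × 198.9 / 58.2 = 2.368 L/h
D = CL × Css × τ / F = 2.368 × 37 × 6 / 0.93 = 565.3 mg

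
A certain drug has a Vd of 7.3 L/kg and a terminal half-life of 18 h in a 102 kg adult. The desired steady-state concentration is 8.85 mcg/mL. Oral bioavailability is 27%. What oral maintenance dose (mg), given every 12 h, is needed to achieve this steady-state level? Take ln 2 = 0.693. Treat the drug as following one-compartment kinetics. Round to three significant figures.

Vd = 7.3 L/kg × 102 kg = 744.6 L
CL = 0.693 × Vd / t½ = 0.693 × 744.6 / 18 = 28.67 L/h
D = CL × Css × τ / F = 28.67 × 8.85 × 12 / 0.27 = 11280 mg

11300 mg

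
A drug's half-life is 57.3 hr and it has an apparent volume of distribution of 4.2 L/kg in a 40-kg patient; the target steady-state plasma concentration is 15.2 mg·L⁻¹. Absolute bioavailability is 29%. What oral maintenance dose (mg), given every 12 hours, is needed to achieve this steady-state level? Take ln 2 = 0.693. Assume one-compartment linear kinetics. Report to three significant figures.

Vd = 4.2 L/kg × 40 kg = 168.0 L
CL = ln 2 · Vd / t½ = 0.693 × 168.0 / 57.3 = 2.032 L/h
D = CL × Css × τ / F = 2.032 × 15.2 × 12 / 0.29 = 1278 mg

1280 mg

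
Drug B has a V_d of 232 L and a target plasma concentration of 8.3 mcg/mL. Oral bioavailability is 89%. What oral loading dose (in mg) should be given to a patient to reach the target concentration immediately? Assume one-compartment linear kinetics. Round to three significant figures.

2160 mg

LD = Vd × C / F = 232.0 × 8.300 / 0.89 = 2164 mg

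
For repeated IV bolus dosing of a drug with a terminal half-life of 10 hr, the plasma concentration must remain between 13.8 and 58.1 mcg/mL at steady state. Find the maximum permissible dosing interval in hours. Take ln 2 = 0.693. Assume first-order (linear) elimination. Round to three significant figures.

k = 0.693 / t½ = 0.693 / 10 = 0.06930 h⁻¹
Between IV bolus doses, concentration decays as C = C₀·e^(−kτ), so C_peak/C_trough = e^(kτ).
τ_max = ln(C_peak/C_trough) / k = ln(58.1/13.8) / 0.06930 = 1.437 / 0.06930 = 20.74 h

20.7 h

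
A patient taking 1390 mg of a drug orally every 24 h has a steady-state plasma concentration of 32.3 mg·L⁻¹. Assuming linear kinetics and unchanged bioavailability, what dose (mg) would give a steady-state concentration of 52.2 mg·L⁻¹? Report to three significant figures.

For first-order elimination, Css ∝ F·D/(CL·τ); F and CL are unchanged, so Css ∝ D/τ.
D₂ = D₁ × (Css,target / Css,current) = 1390 × 52.2/32.3 = 2246 mg

2250 mg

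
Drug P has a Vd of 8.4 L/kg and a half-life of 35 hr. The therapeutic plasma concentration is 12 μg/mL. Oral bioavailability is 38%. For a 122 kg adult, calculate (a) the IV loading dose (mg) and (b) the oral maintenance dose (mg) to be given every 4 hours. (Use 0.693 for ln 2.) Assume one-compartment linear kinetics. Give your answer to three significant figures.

(a) 12300 mg; (b) 2560 mg

Total Vd = 8.4 × 122 = 1025 L
LD = Vd × C = 1025 × 12 = 12300 mg
CL = 0.693 × Vd / t½ = 0.693 × 1025 / 35 = 20.30 L/h
D = CL × Css × τ / F = 20.30 × 12 × 4 / 0.38 = 2564 mg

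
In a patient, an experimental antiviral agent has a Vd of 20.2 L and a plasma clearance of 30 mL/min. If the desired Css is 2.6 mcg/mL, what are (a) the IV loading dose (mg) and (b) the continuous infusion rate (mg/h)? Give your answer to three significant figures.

Loading dose = Vd × C = 20.20 × 2.6 = 52.52 mg
CL = 30 mL/min × 60/1000 = 1.800 L/h
Maintenance infusion rate = CL × Css = 1.800 × 2.6 = 4.680 mg/h

(a) 52.5 mg; (b) 4.68 mg/h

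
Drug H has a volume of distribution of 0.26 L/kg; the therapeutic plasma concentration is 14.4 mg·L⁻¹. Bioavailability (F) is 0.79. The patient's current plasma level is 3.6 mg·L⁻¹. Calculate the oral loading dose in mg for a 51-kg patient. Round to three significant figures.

Total Vd = 0.26 × 51 = 13.26 L
Concentration deficit ΔC = 14.4 − 3.6 = 10.80 mg/L
LD = Vd × ΔC / F = 13.26 × 10.80 / 0.79 = 181.3 mg

181 mg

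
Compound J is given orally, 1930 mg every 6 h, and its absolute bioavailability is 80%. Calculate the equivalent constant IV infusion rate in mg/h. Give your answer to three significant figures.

Equivalent systemic input: infusion rate = F·D/τ.
Rate = 0.8 × 1930 / 6 = 257.3 mg/h

257 mg/h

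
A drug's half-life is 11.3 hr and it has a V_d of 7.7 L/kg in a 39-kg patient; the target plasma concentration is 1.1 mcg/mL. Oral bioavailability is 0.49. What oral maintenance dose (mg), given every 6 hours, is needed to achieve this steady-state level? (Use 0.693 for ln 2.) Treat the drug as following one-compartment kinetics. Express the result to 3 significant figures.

Total Vd = 7.7 × 39 = 300.3 L
CL = ln 2 · Vd / t½ = 0.693 × 300.3 / 11.3 = 18.42 L/h
D = CL × Css × τ / F = 18.42 × 1.1 × 6 / 0.49 = 248.1 mg

248 mg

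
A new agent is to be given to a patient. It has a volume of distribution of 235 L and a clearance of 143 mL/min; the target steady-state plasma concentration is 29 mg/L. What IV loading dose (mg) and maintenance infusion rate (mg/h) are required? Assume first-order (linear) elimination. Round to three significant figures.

(a) 6820 mg; (b) 249 mg/h

Loading: fill Vd to C_target → 235.0 L × 29 mg/L = 6815 mg
CL = 143 mL/min × 60/1000 = 8.580 L/h
Maintenance: replace elimination → rate = CL × Css = 8.580 × 29 = 248.8 mg/h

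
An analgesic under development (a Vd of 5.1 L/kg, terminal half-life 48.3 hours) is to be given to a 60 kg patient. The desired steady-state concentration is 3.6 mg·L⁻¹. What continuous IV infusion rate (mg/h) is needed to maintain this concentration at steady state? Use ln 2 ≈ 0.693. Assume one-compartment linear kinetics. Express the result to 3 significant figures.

Total Vd = 5.1 × 60 = 306.0 L
k = 0.693/48.3 = 0.01435 h⁻¹, so CL = k·Vd = 0.01435 × 306.0 = 4.391 L/h
Infusion rate = CL × Css = 4.391 × 3.6 = 15.81 mg/h

15.8 mg/h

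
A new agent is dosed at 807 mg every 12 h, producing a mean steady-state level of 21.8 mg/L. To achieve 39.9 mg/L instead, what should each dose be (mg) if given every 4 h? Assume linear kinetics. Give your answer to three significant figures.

For first-order elimination, Css ∝ F·D/(CL·τ); F and CL are unchanged, so Css ∝ D/τ.
D₂ = D₁ × (Css,target / Css,current) × (τ₂/τ₁) = 807 × (39.9/21.8) × (4/12) = 492.3 mg

492 mg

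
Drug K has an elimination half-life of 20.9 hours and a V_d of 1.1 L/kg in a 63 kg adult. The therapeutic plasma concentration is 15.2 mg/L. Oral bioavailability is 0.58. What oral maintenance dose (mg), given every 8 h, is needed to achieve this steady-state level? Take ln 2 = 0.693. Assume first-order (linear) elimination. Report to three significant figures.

Vd = 1.1 L/kg × 63 kg = 69.30 L
CL = ln 2 · Vd / t½ = 0.693 × 69.30 / 20.9 = 2.298 L/h
D = CL × Css × τ / F = 2.298 × 15.2 × 8 / 0.58 = 481.8 mg

482 mg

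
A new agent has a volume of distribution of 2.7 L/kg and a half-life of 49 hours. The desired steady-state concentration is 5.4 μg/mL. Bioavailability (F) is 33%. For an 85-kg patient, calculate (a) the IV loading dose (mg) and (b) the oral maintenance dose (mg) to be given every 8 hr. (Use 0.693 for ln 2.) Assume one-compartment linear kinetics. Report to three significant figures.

(a) 1240 mg; (b) 425 mg

Vd = 2.7 L/kg × 85 kg = 229.5 L
LD = Vd × C = 229.5 × 5.4 = 1239 mg
CL = 0.693 × Vd / t½ = 0.693 × 229.5 / 49 = 3.246 L/h
D = CL × Css × τ / F = 3.246 × 5.4 × 8 / 0.33 = 424.9 mg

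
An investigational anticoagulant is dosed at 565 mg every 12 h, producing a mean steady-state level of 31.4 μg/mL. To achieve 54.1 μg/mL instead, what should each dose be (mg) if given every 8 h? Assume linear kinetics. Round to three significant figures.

649 mg

For first-order elimination, Css ∝ F·D/(CL·τ); F and CL are unchanged, so Css ∝ D/τ.
D₂ = D₁ × (Css,target / Css,current) × (τ₂/τ₁) = 565 × (54.1/31.4) × (8/12) = 649.0 mg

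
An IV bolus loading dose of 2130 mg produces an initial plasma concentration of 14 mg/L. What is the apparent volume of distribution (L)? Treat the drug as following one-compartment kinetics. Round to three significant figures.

152 L

Immediately after an IV bolus, C₀ = Dose / Vd, so Vd = Dose / C₀.
Vd = 2130 / 14 = 152.1 L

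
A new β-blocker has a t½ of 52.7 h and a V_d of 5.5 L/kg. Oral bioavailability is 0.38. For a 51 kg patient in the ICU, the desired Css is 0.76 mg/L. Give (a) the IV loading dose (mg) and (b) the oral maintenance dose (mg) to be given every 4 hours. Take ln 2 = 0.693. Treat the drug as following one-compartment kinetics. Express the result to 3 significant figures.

Vd = 5.5 L/kg × 51 kg = 280.5 L
LD = Vd × C = 280.5 × 0.76 = 213.2 mg
CL = 0.693 × Vd / t½ = 0.693 × 280.5 / 52.7 = 3.689 L/h
D = CL × Css × τ / F = 3.689 × 0.76 × 4 / 0.38 = 29.51 mg

(a) 213 mg; (b) 29.5 mg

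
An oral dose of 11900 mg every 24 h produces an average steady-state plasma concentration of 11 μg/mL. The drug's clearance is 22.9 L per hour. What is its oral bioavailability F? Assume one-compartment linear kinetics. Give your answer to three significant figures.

F·D/τ = CL·Css at steady state → F = CL·Css·τ / D.
F = 22.9 × 11 × 24 / 11900 = 0.508

0.508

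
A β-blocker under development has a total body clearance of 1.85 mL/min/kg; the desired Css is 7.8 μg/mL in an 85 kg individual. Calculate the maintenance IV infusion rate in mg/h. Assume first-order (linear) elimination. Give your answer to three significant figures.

CL = 1.85 mL/min/kg × 85 kg = 157.3 mL/min = 157.3 × 60/1000 = 9.438 L/h
At steady state, infusion rate equals elimination rate: rate in = CL × Css.
Rate = CL × Css = 9.438 × 7.8 = 73.62 mg/h

73.6 mg/h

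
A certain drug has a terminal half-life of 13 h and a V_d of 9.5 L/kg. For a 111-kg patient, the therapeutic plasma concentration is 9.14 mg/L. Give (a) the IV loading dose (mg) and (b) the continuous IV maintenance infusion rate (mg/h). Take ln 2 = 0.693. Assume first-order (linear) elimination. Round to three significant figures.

Vd = 9.5 L/kg × 111 kg = 1055 L
LD = Vd × C = 1055 × 9.14 = 9643 mg
CL = 0.693 × Vd / t½ = 0.693 × 1055 / 13 = 56.24 L/h
Infusion rate = CL × Css = 56.24 × 9.14 = 514.0 mg/h

(a) 9640 mg; (b) 514 mg/h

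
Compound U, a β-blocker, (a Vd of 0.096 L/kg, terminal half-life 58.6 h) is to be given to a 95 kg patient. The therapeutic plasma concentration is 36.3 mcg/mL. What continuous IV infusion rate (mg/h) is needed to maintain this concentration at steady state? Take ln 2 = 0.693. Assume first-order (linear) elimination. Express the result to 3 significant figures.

3.92 mg/h

Total Vd = 0.096 × 95 = 9.120 L
k = 0.693/58.6 = 0.01183 h⁻¹, so CL = k·Vd = 0.01183 × 9.120 = 0.1079 L/h
Infusion rate = CL × Css = 0.1079 × 36.3 = 3.917 mg/h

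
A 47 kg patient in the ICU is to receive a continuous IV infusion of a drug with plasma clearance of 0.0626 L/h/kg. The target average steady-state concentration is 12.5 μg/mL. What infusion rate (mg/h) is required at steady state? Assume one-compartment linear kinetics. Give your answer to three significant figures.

CL = 0.0626 L/h/kg × 47 kg = 2.942 L/h
At steady state, infusion rate equals elimination rate: rate in = CL × Css.
Infusion rate = CL · Css = 2.942 L/h × 12.5 mg/L = 36.78 mg/h

36.8 mg/h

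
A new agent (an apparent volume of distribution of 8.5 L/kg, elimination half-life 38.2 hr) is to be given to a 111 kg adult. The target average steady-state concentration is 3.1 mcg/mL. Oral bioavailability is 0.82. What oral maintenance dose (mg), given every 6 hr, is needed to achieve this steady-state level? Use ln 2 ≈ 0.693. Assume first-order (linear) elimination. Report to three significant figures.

Total Vd = 8.5 × 111 = 943.5 L
k = 0.693/38.2 = 0.01814 h⁻¹, so CL = k·Vd = 0.01814 × 943.5 = 17.12 L/h
D = CL × Css × τ / F = 17.12 × 3.1 × 6 / 0.82 = 388.3 mg

388 mg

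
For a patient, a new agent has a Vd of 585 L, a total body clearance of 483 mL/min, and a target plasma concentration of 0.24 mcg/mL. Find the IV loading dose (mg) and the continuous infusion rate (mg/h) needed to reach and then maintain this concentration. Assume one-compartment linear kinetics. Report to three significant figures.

(a) 140 mg; (b) 6.96 mg/h

Loading: fill Vd to C_target → 585.0 L × 0.24 mg/L = 140.4 mg
CL = 483 mL/min = 483 × 0.06 = 28.98 L/h
Infusion rate = 28.98 L/h × 0.24 mg/L = 6.955 mg/h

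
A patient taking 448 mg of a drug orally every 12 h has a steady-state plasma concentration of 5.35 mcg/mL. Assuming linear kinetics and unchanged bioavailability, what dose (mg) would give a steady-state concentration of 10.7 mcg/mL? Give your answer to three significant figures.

With linear kinetics, Css is proportional to dose rate (D/τ) at fixed clearance.
D₂ = D₁ × (Css,target / Css,current) = 448 × 10.7/5.35 = 896.0 mg

896 mg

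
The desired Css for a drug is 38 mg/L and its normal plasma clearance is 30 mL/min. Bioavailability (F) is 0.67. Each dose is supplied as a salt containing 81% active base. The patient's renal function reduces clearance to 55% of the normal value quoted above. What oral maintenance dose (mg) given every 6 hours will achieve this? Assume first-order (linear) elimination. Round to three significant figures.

416 mg

Convert clearance: 30 mL/min × 60 min/h ÷ 1000 mL/L = 1.800 L/h
Patient clearance = 0.55 × 1.800 = 0.9900 L/h
D = CL × Css × τ / F / S = 0.9900 × 38 × 6 / 0.67 / 0.81 = 415.9 mg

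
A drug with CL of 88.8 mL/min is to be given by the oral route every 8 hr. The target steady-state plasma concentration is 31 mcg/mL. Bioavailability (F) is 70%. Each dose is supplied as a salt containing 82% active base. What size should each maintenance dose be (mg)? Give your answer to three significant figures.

CL = 88.8 mL/min = 88.8 × 0.06 = 5.328 L/h
At steady state, dose per interval replaces the amount cleared in that interval: F·S·D/τ = CL·Css.
D = CL × Css × τ / F / S = 5.328 × 31 × 8 / 0.7 / 0.82 = 2302 mg

2300 mg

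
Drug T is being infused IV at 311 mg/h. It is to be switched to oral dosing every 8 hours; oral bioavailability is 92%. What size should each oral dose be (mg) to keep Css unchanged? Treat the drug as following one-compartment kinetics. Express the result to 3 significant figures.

2700 mg

To maintain the same Css, the systemic dosing rate must be unchanged: F·D/τ = infusion rate.
D = rate × τ / F = 311 × 8 / 0.92 = 2704 mg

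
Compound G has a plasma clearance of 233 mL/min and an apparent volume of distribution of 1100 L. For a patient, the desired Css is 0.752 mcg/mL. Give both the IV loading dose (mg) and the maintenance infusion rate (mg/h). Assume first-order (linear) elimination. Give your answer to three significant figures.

(a) 827 mg; (b) 10.5 mg/h

LD = Vd · C_target = 1100 × 0.752 = 827.2 mg
Convert clearance: 233 mL/min × 60 min/h ÷ 1000 mL/L = 13.98 L/h
Infusion rate = 13.98 L/h × 0.752 mg/L = 10.51 mg/h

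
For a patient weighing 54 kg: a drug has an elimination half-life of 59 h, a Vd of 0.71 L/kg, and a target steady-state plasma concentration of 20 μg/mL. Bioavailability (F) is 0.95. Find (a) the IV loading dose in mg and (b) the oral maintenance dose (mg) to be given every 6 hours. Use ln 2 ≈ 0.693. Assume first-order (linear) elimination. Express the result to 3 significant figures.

Total Vd = 0.71 × 54 = 38.34 L
LD = Vd × C = 38.34 × 20 = 766.8 mg
CL = 0.693 × Vd / t½ = 0.693 × 38.34 / 59 = 0.4503 L/h
D = CL × Css × τ / F = 0.4503 × 20 × 6 / 0.95 = 56.88 mg

(a) 767 mg; (b) 56.9 mg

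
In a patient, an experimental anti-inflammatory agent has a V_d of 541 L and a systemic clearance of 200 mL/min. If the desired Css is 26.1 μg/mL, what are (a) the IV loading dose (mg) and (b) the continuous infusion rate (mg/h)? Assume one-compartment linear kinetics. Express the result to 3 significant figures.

Loading: fill Vd to C_target → 541.0 L × 26.1 mg/L = 14120 mg
Convert clearance: 200 mL/min × 60 min/h ÷ 1000 mL/L = 12.00 L/h
Maintenance infusion rate = CL × Css = 12.00 × 26.1 = 313.2 mg/h

(a) 14100 mg; (b) 313 mg/h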